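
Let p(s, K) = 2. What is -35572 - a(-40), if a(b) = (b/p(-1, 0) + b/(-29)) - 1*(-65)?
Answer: -1032933/29 ≈ -35618.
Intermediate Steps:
a(b) = 65 + 27*b/58 (a(b) = (b/2 + b/(-29)) - 1*(-65) = (b*(½) + b*(-1/29)) + 65 = (b/2 - b/29) + 65 = 27*b/58 + 65 = 65 + 27*b/58)
-35572 - a(-40) = -35572 - (65 + (27/58)*(-40)) = -35572 - (65 - 540/29) = -35572 - 1*1345/29 = -35572 - 1345/29 = -1032933/29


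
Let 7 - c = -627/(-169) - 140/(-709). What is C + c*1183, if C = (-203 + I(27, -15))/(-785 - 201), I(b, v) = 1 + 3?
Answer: 2557635779/699074 ≈ 3658.6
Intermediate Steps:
I(b, v) = 4
C = 199/986 (C = (-203 + 4)/(-785 - 201) = -199/(-986) = -199*(-1/986) = 199/986 ≈ 0.20183)
c = 370544/119821 (c = 7 - (-627/(-169) - 140/(-709)) = 7 - (-627*(-1/169) - 140*(-1/709)) = 7 - (627/169 + 140/709) = 7 - 1*468203/119821 = 7 - 468203/119821 = 370544/119821 ≈ 3.0925)
C + c*1183 = 199/986 + (370544/119821)*1183 = 199/986 + 2593808/709 = 2557635779/699074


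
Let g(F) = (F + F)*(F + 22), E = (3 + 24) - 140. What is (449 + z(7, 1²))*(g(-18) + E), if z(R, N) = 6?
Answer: -116935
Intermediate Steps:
E = -113 (E = 27 - 140 = -113)
g(F) = 2*F*(22 + F) (g(F) = (2*F)*(22 + F) = 2*F*(22 + F))
(449 + z(7, 1²))*(g(-18) + E) = (449 + 6)*(2*(-18)*(22 - 18) - 113) = 455*(2*(-18)*4 - 113) = 455*(-144 - 113) = 455*(-257) = -116935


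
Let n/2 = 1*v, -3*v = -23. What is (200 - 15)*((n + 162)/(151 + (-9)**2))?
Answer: 24605/174 ≈ 141.41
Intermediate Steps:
v = 23/3 (v = -1/3*(-23) = 23/3 ≈ 7.6667)
n = 46/3 (n = 2*(1*(23/3)) = 2*(23/3) = 46/3 ≈ 15.333)
(200 - 15)*((n + 162)/(151 + (-9)**2)) = (200 - 15)*((46/3 + 162)/(151 + (-9)**2)) = 185*(532/(3*(151 + 81))) = 185*((532/3)/232) = 185*((532/3)*(1/232)) = 185*(133/174) = 24605/174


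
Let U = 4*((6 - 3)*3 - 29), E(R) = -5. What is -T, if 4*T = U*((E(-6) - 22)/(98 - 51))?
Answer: -540/47 ≈ -11.489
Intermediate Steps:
U = -80 (U = 4*(3*3 - 29) = 4*(9 - 29) = 4*(-20) = -80)
T = 540/47 (T = (-80*(-5 - 22)/(98 - 51))/4 = (-(-2160)/47)/4 = (-80*(-27/47))/4 = (1/4)*(2160/47) = 540/47 ≈ 11.489)
-T = -1*540/47 = -540/47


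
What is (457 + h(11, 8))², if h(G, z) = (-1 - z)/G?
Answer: 25180324/121 ≈ 2.0810e+5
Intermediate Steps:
h(G, z) = (-1 - z)/G
(457 + h(11, 8))² = (457 + (-1 - 1*8)/11)² = (457 + (-1 - 8)/11)² = (457 + (1/11)*(-9))² = (457 - 9/11)² = (5018/11)² = 25180324/121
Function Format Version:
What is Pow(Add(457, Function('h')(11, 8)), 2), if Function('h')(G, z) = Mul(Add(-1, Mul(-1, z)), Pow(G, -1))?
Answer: Rational(25180324, 121) ≈ 2.0810e+5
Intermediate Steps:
Function('h')(G, z) = Mul(Pow(G, -1), Add(-1, Mul(-1, z)))
Pow(Add(457, Function('h')(11, 8)), 2) = Pow(Add(457, Mul(Pow(11, -1), Add(-1, Mul(-1, 8)))), 2) = Pow(Add(457, Mul(Rational(1, 11), Add(-1, -8))), 2) = Pow(Add(457, Mul(Rational(1, 11), -9)), 2) = Pow(Add(457, Rational(-9, 11)), 2) = Pow(Rational(5018, 11), 2) = Rational(25180324, 121)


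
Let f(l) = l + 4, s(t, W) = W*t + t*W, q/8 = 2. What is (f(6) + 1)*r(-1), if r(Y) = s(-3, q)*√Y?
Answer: -1056*I ≈ -1056.0*I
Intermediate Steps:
q = 16 (q = 8*2 = 16)
s(t, W) = 2*W*t (s(t, W) = W*t + W*t = 2*W*t)
r(Y) = -96*√Y (r(Y) = (2*16*(-3))*√Y = -96*√Y)
f(l) = 4 + l
(f(6) + 1)*r(-1) = ((4 + 6) + 1)*(-96*I) = (10 + 1)*(-96*I) = 11*(-96*I) = -1056*I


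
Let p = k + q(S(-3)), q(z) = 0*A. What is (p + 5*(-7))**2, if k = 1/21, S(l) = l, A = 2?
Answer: 538756/441 ≈ 1221.7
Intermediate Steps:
k = 1/21 ≈ 0.047619
q(z) = 0 (q(z) = 0*2 = 0)
p = 1/21 (p = 1/21 + 0 = 1/21 ≈ 0.047619)
(p + 5*(-7))**2 = (1/21 + 5*(-7))**2 = (1/21 - 35)**2 = (-734/21)**2 = 538756/441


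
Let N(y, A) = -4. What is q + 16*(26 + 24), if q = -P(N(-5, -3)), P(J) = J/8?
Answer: 1601/2 ≈ 800.50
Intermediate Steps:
P(J) = J/8 (P(J) = J*(⅛) = J/8)
q = ½ (q = -(-4)/8 = -1*(-½) = ½ ≈ 0.50000)
q + 16*(26 + 24) = ½ + 16*(26 + 24) = ½ + 16*50 = ½ + 800 = 1601/2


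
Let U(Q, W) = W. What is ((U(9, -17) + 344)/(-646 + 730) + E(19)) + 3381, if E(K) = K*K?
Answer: 104885/28 ≈ 3745.9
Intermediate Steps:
E(K) = K²
((U(9, -17) + 344)/(-646 + 730) + E(19)) + 3381 = ((-17 + 344)/(-646 + 730) + 19²) + 3381 = (327/84 + 361) + 3381 = (327*(1/84) + 361) + 3381 = (109/28 + 361) + 3381 = 10217/28 + 3381 = 104885/28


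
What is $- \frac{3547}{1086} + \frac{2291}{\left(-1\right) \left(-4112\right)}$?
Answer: $- \frac{6048619}{2232816} \approx -2.709$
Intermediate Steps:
$- \frac{3547}{1086} + \frac{2291}{\left(-1\right) \left(-4112\right)} = \left(-3547\right) \frac{1}{1086} + \frac{2291}{4112} = - \frac{3547}{1086} + 2291 \cdot \frac{1}{4112} = - \frac{3547}{1086} + \frac{2291}{4112} = - \frac{6048619}{2232816}$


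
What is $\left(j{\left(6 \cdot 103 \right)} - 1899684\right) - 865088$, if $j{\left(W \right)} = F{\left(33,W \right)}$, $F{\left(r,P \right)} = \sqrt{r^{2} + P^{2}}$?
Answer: $-2764772 + 3 \sqrt{42557} \approx -2.7642 \cdot 10^{6}$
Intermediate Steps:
$F{\left(r,P \right)} = \sqrt{P^{2} + r^{2}}$
$j{\left(W \right)} = \sqrt{1089 + W^{2}}$ ($j{\left(W \right)} = \sqrt{W^{2} + 33^{2}} = \sqrt{W^{2} + 1089} = \sqrt{1089 + W^{2}}$)
$\left(j{\left(6 \cdot 103 \right)} - 1899684\right) - 865088 = \left(\sqrt{1089 + \left(6 \cdot 103\right)^{2}} - 1899684\right) - 865088 = \left(\sqrt{1089 + 618^{2}} - 1899684\right) - 865088 = \left(\sqrt{1089 + 381924} - 1899684\right) - 865088 = \left(\sqrt{383013} - 1899684\right) - 865088 = \left(3 \sqrt{42557} - 1899684\right) - 865088 = \left(-1899684 + 3 \sqrt{42557}\right) - 865088 = -2764772 + 3 \sqrt{42557}$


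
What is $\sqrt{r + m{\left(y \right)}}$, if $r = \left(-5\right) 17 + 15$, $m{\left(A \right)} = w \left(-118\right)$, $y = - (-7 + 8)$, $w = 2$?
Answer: $3 i \sqrt{34} \approx 17.493 i$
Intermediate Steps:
$y = -1$ ($y = \left(-1\right) 1 = -1$)
$m{\left(A \right)} = -236$ ($m{\left(A \right)} = 2 \left(-118\right) = -236$)
$r = -70$ ($r = -85 + 15 = -70$)
$\sqrt{r + m{\left(y \right)}} = \sqrt{-70 - 236} = \sqrt{-306} = 3 i \sqrt{34}$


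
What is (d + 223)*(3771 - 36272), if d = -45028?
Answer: 1456207305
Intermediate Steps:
(d + 223)*(3771 - 36272) = (-45028 + 223)*(3771 - 36272) = -44805*(-32501) = 1456207305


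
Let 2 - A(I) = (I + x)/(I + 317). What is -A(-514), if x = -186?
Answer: 306/197 ≈ 1.5533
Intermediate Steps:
A(I) = 2 - (-186 + I)/(317 + I) (A(I) = 2 - (I - 186)/(I + 317) = 2 - (-186 + I)/(317 + I))
-A(-514) = -(820 - 514)/(317 - 514) = -306/(-197) = -(-1)*306/197 = -1*(-306/197) = 306/197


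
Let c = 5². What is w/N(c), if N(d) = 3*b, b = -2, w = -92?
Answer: 46/3 ≈ 15.333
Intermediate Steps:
c = 25
N(d) = -6 (N(d) = 3*(-2) = -6)
w/N(c) = -92/(-6) = -92*(-⅙) = 46/3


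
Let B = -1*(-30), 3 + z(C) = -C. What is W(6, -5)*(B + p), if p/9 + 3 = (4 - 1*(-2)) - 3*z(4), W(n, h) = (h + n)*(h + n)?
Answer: 246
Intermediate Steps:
W(n, h) = (h + n)²
z(C) = -3 - C
B = 30
p = 216 (p = -27 + 9*((4 - 1*(-2)) - 3*(-3 - 1*4)) = -27 + 9*((4 + 2) - 3*(-3 - 4)) = -27 + 9*(6 - 3*(-7)) = -27 + 9*(6 + 21) = -27 + 9*27 = -27 + 243 = 216)
W(6, -5)*(B + p) = (-5 + 6)²*(30 + 216) = 1²*246 = 1*246 = 246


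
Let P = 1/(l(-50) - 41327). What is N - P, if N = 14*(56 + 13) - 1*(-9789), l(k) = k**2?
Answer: 417584386/38827 ≈ 10755.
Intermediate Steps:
N = 10755 (N = 14*69 + 9789 = 966 + 9789 = 10755)
P = -1/38827 (P = 1/((-50)**2 - 41327) = 1/(2500 - 41327) = 1/(-38827) = -1/38827 ≈ -2.5755e-5)
N - P = 10755 - 1*(-1/38827) = 10755 + 1/38827 = 417584386/38827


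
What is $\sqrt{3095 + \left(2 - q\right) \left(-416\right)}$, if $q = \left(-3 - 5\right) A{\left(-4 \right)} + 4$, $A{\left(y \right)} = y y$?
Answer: $i \sqrt{49321} \approx 222.08 i$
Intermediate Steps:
$A{\left(y \right)} = y^{2}$
$q = -124$ ($q = \left(-3 - 5\right) \left(-4\right)^{2} + 4 = \left(-8\right) 16 + 4 = -128 + 4 = -124$)
$\sqrt{3095 + \left(2 - q\right) \left(-416\right)} = \sqrt{3095 + \left(2 - -124\right) \left(-416\right)} = \sqrt{3095 + \left(2 + 124\right) \left(-416\right)} = \sqrt{3095 + 126 \left(-416\right)} = \sqrt{3095 - 52416} = \sqrt{-49321} = i \sqrt{49321}$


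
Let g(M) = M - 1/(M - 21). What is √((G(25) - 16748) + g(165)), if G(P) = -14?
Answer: I*√2389969/12 ≈ 128.83*I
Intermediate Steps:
g(M) = M - 1/(-21 + M)
√((G(25) - 16748) + g(165)) = √((-14 - 16748) + (-1 + 165² - 21*165)/(-21 + 165)) = √(-16762 + (-1 + 27225 - 3465)/144) = √(-16762 + (1/144)*23759) = √(-16762 + 23759/144) = √(-2389969/144) = I*√2389969/12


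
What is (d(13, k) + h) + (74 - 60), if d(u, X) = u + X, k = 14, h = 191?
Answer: 232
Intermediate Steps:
d(u, X) = X + u
(d(13, k) + h) + (74 - 60) = ((14 + 13) + 191) + (74 - 60) = (27 + 191) + 14 = 218 + 14 = 232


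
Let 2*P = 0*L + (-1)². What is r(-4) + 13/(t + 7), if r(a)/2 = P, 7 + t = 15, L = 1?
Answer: 28/15 ≈ 1.8667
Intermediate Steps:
t = 8 (t = -7 + 15 = 8)
P = ½ (P = (0*1 + (-1)²)/2 = (0 + 1)/2 = (½)*1 = ½ ≈ 0.50000)
r(a) = 1 (r(a) = 2*(½) = 1)
r(-4) + 13/(t + 7) = 1 + 13/(8 + 7) = 1 + 13/15 = 28/15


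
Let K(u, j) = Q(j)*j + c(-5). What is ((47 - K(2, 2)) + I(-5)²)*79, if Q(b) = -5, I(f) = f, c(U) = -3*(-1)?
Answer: 6241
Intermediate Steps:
c(U) = 3
K(u, j) = 3 - 5*j (K(u, j) = -5*j + 3 = 3 - 5*j)
((47 - K(2, 2)) + I(-5)²)*79 = ((47 - (3 - 5*2)) + (-5)²)*79 = ((47 - (3 - 10)) + 25)*79 = ((47 - 1*(-7)) + 25)*79 = ((47 + 7) + 25)*79 = (54 + 25)*79 = 79*79 = 6241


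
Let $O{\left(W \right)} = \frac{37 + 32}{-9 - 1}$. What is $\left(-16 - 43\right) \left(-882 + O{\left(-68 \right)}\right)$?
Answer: $\frac{524451}{10} \approx 52445.0$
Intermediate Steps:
$O{\left(W \right)} = - \frac{69}{10}$ ($O{\left(W \right)} = \frac{69}{-10} = 69 \left(- \frac{1}{10}\right) = - \frac{69}{10}$)
$\left(-16 - 43\right) \left(-882 + O{\left(-68 \right)}\right) = \left(-16 - 43\right) \left(-882 - \frac{69}{10}\right) = \left(-16 - 43\right) \left(- \frac{8889}{10}\right) = \left(-59\right) \left(- \frac{8889}{10}\right) = \frac{524451}{10}$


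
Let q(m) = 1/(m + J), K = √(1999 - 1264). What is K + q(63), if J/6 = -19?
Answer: -1/51 + 7*√15 ≈ 27.091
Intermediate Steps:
J = -114 (J = 6*(-19) = -114)
K = 7*√15 (K = √735 = 7*√15 ≈ 27.111)
q(m) = 1/(-114 + m) (q(m) = 1/(m - 114) = 1/(-114 + m))
K + q(63) = 7*√15 + 1/(-114 + 63) = 7*√15 + 1/(-51) = 7*√15 - 1/51 = -1/51 + 7*√15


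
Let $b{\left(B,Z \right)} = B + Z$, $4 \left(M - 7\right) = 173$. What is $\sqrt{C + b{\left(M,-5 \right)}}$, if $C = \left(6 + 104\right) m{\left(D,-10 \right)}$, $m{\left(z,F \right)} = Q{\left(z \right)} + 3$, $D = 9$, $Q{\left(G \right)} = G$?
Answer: $\frac{\sqrt{5461}}{2} \approx 36.949$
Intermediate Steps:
$M = \frac{201}{4}$ ($M = 7 + \frac{1}{4} \cdot 173 = 7 + \frac{173}{4} = \frac{201}{4} \approx 50.25$)
$m{\left(z,F \right)} = 3 + z$ ($m{\left(z,F \right)} = z + 3 = 3 + z$)
$C = 1320$ ($C = \left(6 + 104\right) \left(3 + 9\right) = 110 \cdot 12 = 1320$)
$\sqrt{C + b{\left(M,-5 \right)}} = \sqrt{1320 + \left(\frac{201}{4} - 5\right)} = \sqrt{1320 + \frac{181}{4}} = \sqrt{\frac{5461}{4}} = \frac{\sqrt{5461}}{2}$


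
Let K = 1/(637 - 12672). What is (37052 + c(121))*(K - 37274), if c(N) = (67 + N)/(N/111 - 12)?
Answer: -20118975767388464/14574385 ≈ -1.3804e+9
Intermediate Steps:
c(N) = (67 + N)/(-12 + N/111) (c(N) = (67 + N)/(N*(1/111) - 12) = (67 + N)/(N/111 - 12) = (67 + N)/(-12 + N/111))
K = -1/12035 (K = 1/(-12035) = -1/12035 ≈ -8.3091e-5)
(37052 + c(121))*(K - 37274) = (37052 + 111*(67 + 121)/(-1332 + 121))*(-1/12035 - 37274) = (37052 + 111*188/(-1211))*(-448592591/12035) = (37052 + 111*(-1/1211)*188)*(-448592591/12035) = (37052 - 20868/1211)*(-448592591/12035) = (44849104/1211)*(-448592591/12035) = -20118975767388464/14574385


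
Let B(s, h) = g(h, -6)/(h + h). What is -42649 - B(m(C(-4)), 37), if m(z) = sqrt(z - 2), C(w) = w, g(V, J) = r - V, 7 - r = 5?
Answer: -3155991/74 ≈ -42649.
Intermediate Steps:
r = 2 (r = 7 - 1*5 = 7 - 5 = 2)
g(V, J) = 2 - V
m(z) = sqrt(-2 + z)
B(s, h) = (2 - h)/(2*h) (B(s, h) = (2 - h)/(h + h) = (2 - h)/((2*h)) = (2 - h)*(1/(2*h)) = (2 - h)/(2*h))
-42649 - B(m(C(-4)), 37) = -42649 - (2 - 1*37)/(2*37) = -42649 - (2 - 37)/(2*37) = -42649 - (-35)/(2*37) = -42649 - 1*(-35/74) = -42649 + 35/74 = -3155991/74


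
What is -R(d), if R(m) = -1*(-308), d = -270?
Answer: -308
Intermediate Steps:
R(m) = 308
-R(d) = -1*308 = -308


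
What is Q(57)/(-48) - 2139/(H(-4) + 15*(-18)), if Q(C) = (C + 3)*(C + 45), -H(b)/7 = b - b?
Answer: -5381/45 ≈ -119.58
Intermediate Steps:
H(b) = 0 (H(b) = -7*(b - b) = -7*0 = 0)
Q(C) = (3 + C)*(45 + C)
Q(57)/(-48) - 2139/(H(-4) + 15*(-18)) = (135 + 57**2 + 48*57)/(-48) - 2139/(0 + 15*(-18)) = (135 + 3249 + 2736)*(-1/48) - 2139/(0 - 270) = 6120*(-1/48) - 2139/(-270) = -255/2 - 2139*(-1/270) = -255/2 + 713/90 = -5381/45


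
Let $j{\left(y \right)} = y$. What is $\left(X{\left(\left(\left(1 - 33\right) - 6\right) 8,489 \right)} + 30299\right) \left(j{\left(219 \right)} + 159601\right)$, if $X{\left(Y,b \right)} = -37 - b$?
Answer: $4758320860$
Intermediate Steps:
$\left(X{\left(\left(\left(1 - 33\right) - 6\right) 8,489 \right)} + 30299\right) \left(j{\left(219 \right)} + 159601\right) = \left(\left(-37 - 489\right) + 30299\right) \left(219 + 159601\right) = \left(\left(-37 - 489\right) + 30299\right) 159820 = \left(-526 + 30299\right) 159820 = 29773 \cdot 159820 = 4758320860$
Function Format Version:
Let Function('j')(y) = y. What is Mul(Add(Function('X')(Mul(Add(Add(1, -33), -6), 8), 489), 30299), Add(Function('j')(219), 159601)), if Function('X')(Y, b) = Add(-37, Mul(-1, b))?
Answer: 4758320860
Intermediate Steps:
Mul(Add(Function('X')(Mul(Add(Add(1, -33), -6), 8), 489), 30299), Add(Function('j')(219), 159601)) = Mul(Add(Add(-37, Mul(-1, 489)), 30299), Add(219, 159601)) = Mul(Add(Add(-37, -489), 30299), 159820) = Mul(Add(-526, 30299), 159820) = Mul(29773, 159820) = 4758320860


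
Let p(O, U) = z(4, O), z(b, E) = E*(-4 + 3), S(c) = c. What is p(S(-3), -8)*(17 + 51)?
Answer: 204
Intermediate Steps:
z(b, E) = -E (z(b, E) = E*(-1) = -E)
p(O, U) = -O
p(S(-3), -8)*(17 + 51) = (-1*(-3))*(17 + 51) = 3*68 = 204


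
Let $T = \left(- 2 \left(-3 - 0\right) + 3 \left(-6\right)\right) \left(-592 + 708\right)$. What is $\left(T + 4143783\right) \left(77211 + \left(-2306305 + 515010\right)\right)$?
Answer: $-7100406134844$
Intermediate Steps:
$T = -1392$ ($T = \left(- 2 \left(-3 + 0\right) - 18\right) 116 = \left(\left(-2\right) \left(-3\right) - 18\right) 116 = \left(6 - 18\right) 116 = \left(-12\right) 116 = -1392$)
$\left(T + 4143783\right) \left(77211 + \left(-2306305 + 515010\right)\right) = \left(-1392 + 4143783\right) \left(77211 + \left(-2306305 + 515010\right)\right) = 4142391 \left(77211 - 1791295\right) = 4142391 \left(-1714084\right) = -7100406134844$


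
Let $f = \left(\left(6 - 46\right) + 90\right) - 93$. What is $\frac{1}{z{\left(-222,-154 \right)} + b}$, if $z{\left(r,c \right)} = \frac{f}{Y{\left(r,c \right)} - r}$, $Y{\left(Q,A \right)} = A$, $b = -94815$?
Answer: $- \frac{68}{6447463} \approx -1.0547 \cdot 10^{-5}$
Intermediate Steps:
$f = -43$ ($f = \left(-40 + 90\right) - 93 = 50 - 93 = -43$)
$z{\left(r,c \right)} = - \frac{43}{c - r}$
$\frac{1}{z{\left(-222,-154 \right)} + b} = \frac{1}{\frac{43}{-222 - -154} - 94815} = \frac{1}{\frac{43}{-222 + 154} - 94815} = \frac{1}{\frac{43}{-68} - 94815} = \frac{1}{43 \left(- \frac{1}{68}\right) - 94815} = \frac{1}{- \frac{43}{68} - 94815} = \frac{1}{- \frac{6447463}{68}} = - \frac{68}{6447463}$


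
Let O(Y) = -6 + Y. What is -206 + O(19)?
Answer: -193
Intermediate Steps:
-206 + O(19) = -206 + (-6 + 19) = -206 + 13 = -193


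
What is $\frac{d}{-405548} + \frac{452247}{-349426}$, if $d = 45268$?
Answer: $- \frac{411623311}{292787222} \approx -1.4059$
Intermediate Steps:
$\frac{d}{-405548} + \frac{452247}{-349426} = \frac{45268}{-405548} + \frac{452247}{-349426} = 45268 \left(- \frac{1}{405548}\right) + 452247 \left(- \frac{1}{349426}\right) = - \frac{11317}{101387} - \frac{452247}{349426} = - \frac{411623311}{292787222}$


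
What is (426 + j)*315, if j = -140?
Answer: 90090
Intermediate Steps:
(426 + j)*315 = (426 - 140)*315 = 286*315 = 90090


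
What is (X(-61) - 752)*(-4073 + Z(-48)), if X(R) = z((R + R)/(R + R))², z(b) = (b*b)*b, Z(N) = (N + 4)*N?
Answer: 1472711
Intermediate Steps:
Z(N) = N*(4 + N) (Z(N) = (4 + N)*N = N*(4 + N))
z(b) = b³ (z(b) = b²*b = b³)
X(R) = 1 (X(R) = (((R + R)/(R + R))³)² = (((2*R)/((2*R)))³)² = (((2*R)*(1/(2*R)))³)² = (1³)² = 1² = 1)
(X(-61) - 752)*(-4073 + Z(-48)) = (1 - 752)*(-4073 - 48*(4 - 48)) = -751*(-4073 - 48*(-44)) = -751*(-4073 + 2112) = -751*(-1961) = 1472711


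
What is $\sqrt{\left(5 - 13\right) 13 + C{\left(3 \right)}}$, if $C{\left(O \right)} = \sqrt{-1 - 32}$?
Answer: $\sqrt{-104 + i \sqrt{33}} \approx 0.28154 + 10.202 i$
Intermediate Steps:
$C{\left(O \right)} = i \sqrt{33}$ ($C{\left(O \right)} = \sqrt{-33} = i \sqrt{33}$)
$\sqrt{\left(5 - 13\right) 13 + C{\left(3 \right)}} = \sqrt{\left(5 - 13\right) 13 + i \sqrt{33}} = \sqrt{\left(-8\right) 13 + i \sqrt{33}} = \sqrt{-104 + i \sqrt{33}}$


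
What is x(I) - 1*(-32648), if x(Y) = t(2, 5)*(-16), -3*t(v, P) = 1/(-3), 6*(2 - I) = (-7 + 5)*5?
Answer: 293816/9 ≈ 32646.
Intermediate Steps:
I = 11/3 (I = 2 - (-7 + 5)*5/6 = 2 - (-1)*5/3 = 2 - ⅙*(-10) = 2 + 5/3 = 11/3 ≈ 3.6667)
t(v, P) = ⅑ (t(v, P) = -⅓/(-3) = -⅓*(-⅓) = ⅑)
x(Y) = -16/9 (x(Y) = (⅑)*(-16) = -16/9)
x(I) - 1*(-32648) = -16/9 - 1*(-32648) = -16/9 + 32648 = 293816/9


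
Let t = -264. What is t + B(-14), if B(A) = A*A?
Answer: -68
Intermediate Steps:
B(A) = A²
t + B(-14) = -264 + (-14)² = -264 + 196 = -68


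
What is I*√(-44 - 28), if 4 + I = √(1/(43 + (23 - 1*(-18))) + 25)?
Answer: I*√2*(-168 + √44121)/7 ≈ 8.4954*I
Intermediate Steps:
I = -4 + √44121/42 (I = -4 + √(1/(43 + (23 - 1*(-18))) + 25) = -4 + √(1/(43 + (23 + 18)) + 25) = -4 + √(1/(43 + 41) + 25) = -4 + √(1/84 + 25) = -4 + √(2101/84) = -4 + √44121/42 ≈ 1.0012)
I*√(-44 - 28) = (-4 + √44121/42)*√(-44 - 28) = (-4 + √44121/42)*√(-72) = (-4 + √44121/42)*(6*I*√2) = 6*I*√2*(-4 + √44121/42)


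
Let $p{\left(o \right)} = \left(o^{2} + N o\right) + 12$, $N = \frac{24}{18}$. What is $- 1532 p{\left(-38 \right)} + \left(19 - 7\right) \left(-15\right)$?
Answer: $- \frac{6459452}{3} \approx -2.1532 \cdot 10^{6}$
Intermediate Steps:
$N = \frac{4}{3}$ ($N = 24 \cdot \frac{1}{18} = \frac{4}{3} \approx 1.3333$)
$p{\left(o \right)} = 12 + o^{2} + \frac{4 o}{3}$ ($p{\left(o \right)} = \left(o^{2} + \frac{4 o}{3}\right) + 12 = 12 + o^{2} + \frac{4 o}{3}$)
$- 1532 p{\left(-38 \right)} + \left(19 - 7\right) \left(-15\right) = - 1532 \left(12 + \left(-38\right)^{2} + \frac{4}{3} \left(-38\right)\right) + \left(19 - 7\right) \left(-15\right) = - 1532 \left(12 + 1444 - \frac{152}{3}\right) + 12 \left(-15\right) = \left(-1532\right) \frac{4216}{3} - 180 = - \frac{6458912}{3} - 180 = - \frac{6459452}{3}$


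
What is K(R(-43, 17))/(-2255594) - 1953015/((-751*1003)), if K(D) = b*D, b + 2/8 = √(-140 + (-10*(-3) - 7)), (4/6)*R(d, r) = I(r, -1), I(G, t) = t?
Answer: 2073039356913/799544916368 + 9*I*√13/4511188 ≈ 2.5928 + 7.1932e-6*I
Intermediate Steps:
R(d, r) = -3/2 (R(d, r) = (3/2)*(-1) = -3/2)
b = -¼ + 3*I*√13 (b = -¼ + √(-140 + (-10*(-3) - 7)) = -¼ + √(-140 + (30 - 7)) = -¼ + √(-140 + 23) = -¼ + √(-117) = -¼ + 3*I*√13 ≈ -0.25 + 10.817*I)
K(D) = D*(-¼ + 3*I*√13) (K(D) = (-¼ + 3*I*√13)*D = D*(-¼ + 3*I*√13))
K(R(-43, 17))/(-2255594) - 1953015/((-751*1003)) = ((¼)*(-3/2)*(-1 + 12*I*√13))/(-2255594) - 1953015/((-751*1003)) = (3/8 - 9*I*√13/2)*(-1/2255594) - 1953015/(-753253) = (-3/18044752 + 9*I*√13/4511188) - 1953015*(-1/753253) = (-3/18044752 + 9*I*√13/4511188) + 1953015/753253 = 2073039356913/799544916368 + 9*I*√13/4511188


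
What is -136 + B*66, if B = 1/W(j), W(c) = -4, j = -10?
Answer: -305/2 ≈ -152.50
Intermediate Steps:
B = -¼ (B = 1/(-4) = -¼ ≈ -0.25000)
-136 + B*66 = -136 - ¼*66 = -136 - 33/2 = -305/2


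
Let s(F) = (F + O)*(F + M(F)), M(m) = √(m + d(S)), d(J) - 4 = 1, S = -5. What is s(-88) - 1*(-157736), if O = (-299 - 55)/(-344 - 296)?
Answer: 6617253/40 - 27983*I*√83/320 ≈ 1.6543e+5 - 796.68*I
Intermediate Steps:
d(J) = 5 (d(J) = 4 + 1 = 5)
M(m) = √(5 + m) (M(m) = √(m + 5) = √(5 + m))
O = 177/320 (O = -354/(-640) = -354*(-1/640) = 177/320 ≈ 0.55313)
s(F) = (177/320 + F)*(F + √(5 + F)) (s(F) = (F + 177/320)*(F + √(5 + F)) = (177/320 + F)*(F + √(5 + F)))
s(-88) - 1*(-157736) = ((-88)² + (177/320)*(-88) + 177*√(5 - 88)/320 - 88*√(5 - 88)) - 1*(-157736) = (7744 - 1947/40 + 177*√(-83)/320 - 88*I*√83) + 157736 = (7744 - 1947/40 + 177*(I*√83)/320 - 88*I*√83) + 157736 = (7744 - 1947/40 + 177*I*√83/320 - 88*I*√83) + 157736 = (307813/40 - 27983*I*√83/320) + 157736 = 6617253/40 - 27983*I*√83/320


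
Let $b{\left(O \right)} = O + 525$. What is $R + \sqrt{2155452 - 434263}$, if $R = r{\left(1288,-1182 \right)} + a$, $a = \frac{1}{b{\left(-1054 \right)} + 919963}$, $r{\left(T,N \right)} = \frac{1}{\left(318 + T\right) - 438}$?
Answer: $\frac{460301}{536949456} + \sqrt{1721189} \approx 1311.9$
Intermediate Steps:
$b{\left(O \right)} = 525 + O$
$r{\left(T,N \right)} = \frac{1}{-120 + T}$
$a = \frac{1}{919434}$ ($a = \frac{1}{\left(525 - 1054\right) + 919963} = \frac{1}{-529 + 919963} = \frac{1}{919434} \approx 1.0876 \cdot 10^{-6}$)
$R = \frac{460301}{536949456}$ ($R = \frac{1}{-120 + 1288} + \frac{1}{919434} = \frac{1}{1168} + \frac{1}{919434} = \frac{460301}{536949456} \approx 0.00085725$)
$R + \sqrt{2155452 - 434263} = \frac{460301}{536949456} + \sqrt{2155452 - 434263} = \frac{460301}{536949456} + \sqrt{1721189}$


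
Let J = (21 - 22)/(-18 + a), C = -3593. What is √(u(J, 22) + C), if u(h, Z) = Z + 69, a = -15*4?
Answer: I*√3502 ≈ 59.178*I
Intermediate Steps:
a = -60
J = 1/78 (J = (21 - 22)/(-18 - 60) = -1/(-78) = -1*(-1/78) = 1/78 ≈ 0.012821)
u(h, Z) = 69 + Z
√(u(J, 22) + C) = √((69 + 22) - 3593) = √(91 - 3593) = √(-3502) = I*√3502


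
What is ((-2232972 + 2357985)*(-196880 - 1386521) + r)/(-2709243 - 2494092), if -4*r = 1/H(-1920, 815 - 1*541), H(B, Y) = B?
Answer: 1520223046755839/39961612800 ≈ 38042.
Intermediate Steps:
r = 1/7680 (r = -1/4/(-1920) = -1/4*(-1/1920) = 1/7680 ≈ 0.00013021)
((-2232972 + 2357985)*(-196880 - 1386521) + r)/(-2709243 - 2494092) = ((-2232972 + 2357985)*(-196880 - 1386521) + 1/7680)/(-2709243 - 2494092) = (125013*(-1583401) + 1/7680)/(-5203335) = (-197945709213 + 1/7680)*(-1/5203335) = -1520223046755839/7680*(-1/5203335) = 1520223046755839/39961612800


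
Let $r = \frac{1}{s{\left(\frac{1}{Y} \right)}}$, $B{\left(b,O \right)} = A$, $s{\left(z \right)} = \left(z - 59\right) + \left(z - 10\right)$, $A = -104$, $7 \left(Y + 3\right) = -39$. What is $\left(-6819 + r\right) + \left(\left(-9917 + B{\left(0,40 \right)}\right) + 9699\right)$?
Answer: $- \frac{14831887}{2077} \approx -7141.0$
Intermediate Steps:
$Y = - \frac{60}{7}$ ($Y = -3 + \frac{1}{7} \left(-39\right) = -3 - \frac{39}{7} = - \frac{60}{7} \approx -8.5714$)
$s{\left(z \right)} = -69 + 2 z$ ($s{\left(z \right)} = \left(-59 + z\right) + \left(z - 10\right) = \left(-59 + z\right) + \left(-10 + z\right) = -69 + 2 z$)
$B{\left(b,O \right)} = -104$
$r = - \frac{30}{2077}$ ($r = \frac{1}{-69 + \frac{2}{- \frac{60}{7}}} = \frac{1}{-69 + 2 \left(- \frac{7}{60}\right)} = \frac{1}{-69 - \frac{7}{30}} = \frac{1}{- \frac{2077}{30}} = - \frac{30}{2077} \approx -0.014444$)
$\left(-6819 + r\right) + \left(\left(-9917 + B{\left(0,40 \right)}\right) + 9699\right) = \left(-6819 - \frac{30}{2077}\right) + \left(\left(-9917 - 104\right) + 9699\right) = - \frac{14163093}{2077} + \left(-10021 + 9699\right) = - \frac{14163093}{2077} - 322 = - \frac{14831887}{2077}$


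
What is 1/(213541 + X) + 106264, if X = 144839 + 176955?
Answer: 56886838441/535335 ≈ 1.0626e+5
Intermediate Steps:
X = 321794
1/(213541 + X) + 106264 = 1/(213541 + 321794) + 106264 = 1/535335 + 106264 = 56886838441/535335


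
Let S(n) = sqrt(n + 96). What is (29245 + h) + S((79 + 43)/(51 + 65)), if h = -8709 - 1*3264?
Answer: 17272 + sqrt(326482)/58 ≈ 17282.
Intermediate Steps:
h = -11973 (h = -8709 - 3264 = -11973)
S(n) = sqrt(96 + n)
(29245 + h) + S((79 + 43)/(51 + 65)) = (29245 - 11973) + sqrt(96 + (79 + 43)/(51 + 65)) = 17272 + sqrt(96 + 122/116) = 17272 + sqrt(96 + 122*(1/116)) = 17272 + sqrt(96 + 61/58) = 17272 + sqrt(5629/58) = 17272 + sqrt(326482)/58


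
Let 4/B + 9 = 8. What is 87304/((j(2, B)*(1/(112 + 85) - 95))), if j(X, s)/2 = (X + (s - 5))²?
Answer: -614246/65499 ≈ -9.3779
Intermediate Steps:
B = -4 (B = 4/(-9 + 8) = 4/(-1) = 4*(-1) = -4)
j(X, s) = 2*(-5 + X + s)² (j(X, s) = 2*(X + (s - 5))² = 2*(X + (-5 + s))² = 2*(-5 + X + s)²)
87304/((j(2, B)*(1/(112 + 85) - 95))) = 87304/(((2*(-5 + 2 - 4)²)*(1/(112 + 85) - 95))) = 87304/(((2*(-7)²)*(1/197 - 95))) = 87304/(((2*49)*(1/197 - 95))) = 87304/((98*(-18714/197))) = 87304/(-1833972/197) = 87304*(-197/1833972) = -614246/65499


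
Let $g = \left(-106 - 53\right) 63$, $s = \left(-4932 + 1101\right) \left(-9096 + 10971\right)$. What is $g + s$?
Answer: $-7193142$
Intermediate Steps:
$s = -7183125$ ($s = \left(-3831\right) 1875 = -7183125$)
$g = -10017$ ($g = \left(-159\right) 63 = -10017$)
$g + s = -10017 - 7183125 = -7193142$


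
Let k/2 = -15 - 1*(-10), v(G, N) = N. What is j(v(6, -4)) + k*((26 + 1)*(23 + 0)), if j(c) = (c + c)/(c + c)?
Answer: -6209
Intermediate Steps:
j(c) = 1 (j(c) = (2*c)/((2*c)) = (2*c)*(1/(2*c)) = 1)
k = -10 (k = 2*(-15 - 1*(-10)) = 2*(-15 + 10) = 2*(-5) = -10)
j(v(6, -4)) + k*((26 + 1)*(23 + 0)) = 1 - 10*(26 + 1)*(23 + 0) = 1 - 270*23 = 1 - 10*621 = 1 - 6210 = -6209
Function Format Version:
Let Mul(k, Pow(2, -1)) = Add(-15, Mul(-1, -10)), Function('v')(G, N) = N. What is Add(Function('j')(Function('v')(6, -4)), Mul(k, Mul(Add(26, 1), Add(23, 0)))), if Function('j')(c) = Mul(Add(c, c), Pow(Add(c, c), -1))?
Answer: -6209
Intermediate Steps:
Function('j')(c) = 1 (Function('j')(c) = Mul(Mul(2, c), Pow(Mul(2, c), -1)) = Mul(Mul(2, c), Mul(Rational(1, 2), Pow(c, -1))) = 1)
k = -10 (k = Mul(2, Add(-15, Mul(-1, -10))) = Mul(2, Add(-15, 10)) = Mul(2, -5) = -10)
Add(Function('j')(Function('v')(6, -4)), Mul(k, Mul(Add(26, 1), Add(23, 0)))) = Add(1, Mul(-10, Mul(Add(26, 1), Add(23, 0)))) = Add(1, Mul(-10, Mul(27, 23))) = Add(1, Mul(-10, 621)) = Add(1, -6210) = -6209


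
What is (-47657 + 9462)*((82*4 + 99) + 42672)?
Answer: -1646166305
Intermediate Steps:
(-47657 + 9462)*((82*4 + 99) + 42672) = -38195*((328 + 99) + 42672) = -38195*(427 + 42672) = -38195*43099 = -1646166305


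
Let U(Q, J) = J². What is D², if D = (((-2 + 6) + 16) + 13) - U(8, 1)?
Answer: 1024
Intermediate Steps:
D = 32 (D = (((-2 + 6) + 16) + 13) - 1*1² = ((4 + 16) + 13) - 1*1 = (20 + 13) - 1 = 33 - 1 = 32)
D² = 32² = 1024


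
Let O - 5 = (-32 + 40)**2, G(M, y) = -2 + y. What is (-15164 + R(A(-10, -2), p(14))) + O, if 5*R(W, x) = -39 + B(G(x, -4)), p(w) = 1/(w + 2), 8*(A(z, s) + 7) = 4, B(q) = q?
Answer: -15104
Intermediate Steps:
A(z, s) = -13/2 (A(z, s) = -7 + (1/8)*4 = -7 + 1/2 = -13/2)
p(w) = 1/(2 + w)
R(W, x) = -9 (R(W, x) = (-39 + (-2 - 4))/5 = (-39 - 6)/5 = (1/5)*(-45) = -9)
O = 69 (O = 5 + (-32 + 40)**2 = 5 + 8**2 = 5 + 64 = 69)
(-15164 + R(A(-10, -2), p(14))) + O = (-15164 - 9) + 69 = -15173 + 69 = -15104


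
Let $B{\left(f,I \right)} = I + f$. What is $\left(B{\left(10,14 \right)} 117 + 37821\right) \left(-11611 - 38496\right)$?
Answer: $-2035797303$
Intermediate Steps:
$\left(B{\left(10,14 \right)} 117 + 37821\right) \left(-11611 - 38496\right) = \left(\left(14 + 10\right) 117 + 37821\right) \left(-11611 - 38496\right) = \left(24 \cdot 117 + 37821\right) \left(-50107\right) = \left(2808 + 37821\right) \left(-50107\right) = 40629 \left(-50107\right) = -2035797303$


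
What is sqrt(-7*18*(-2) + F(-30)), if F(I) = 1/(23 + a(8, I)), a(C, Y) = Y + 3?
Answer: sqrt(1007)/2 ≈ 15.867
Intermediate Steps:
a(C, Y) = 3 + Y
F(I) = 1/(26 + I) (F(I) = 1/(23 + (3 + I)) = 1/(26 + I))
sqrt(-7*18*(-2) + F(-30)) = sqrt(-7*18*(-2) + 1/(26 - 30)) = sqrt(-126*(-2) + 1/(-4)) = sqrt(252 - 1/4) = sqrt(1007/4) = sqrt(1007)/2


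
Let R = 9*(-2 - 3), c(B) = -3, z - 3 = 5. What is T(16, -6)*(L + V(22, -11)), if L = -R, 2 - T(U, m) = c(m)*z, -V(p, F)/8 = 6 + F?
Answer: 2210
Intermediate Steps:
z = 8 (z = 3 + 5 = 8)
V(p, F) = -48 - 8*F (V(p, F) = -8*(6 + F) = -48 - 8*F)
T(U, m) = 26 (T(U, m) = 2 - (-3)*8 = 2 - 1*(-24) = 2 + 24 = 26)
R = -45 (R = 9*(-5) = -45)
L = 45 (L = -1*(-45) = 45)
T(16, -6)*(L + V(22, -11)) = 26*(45 + (-48 - 8*(-11))) = 26*(45 + (-48 + 88)) = 26*(45 + 40) = 26*85 = 2210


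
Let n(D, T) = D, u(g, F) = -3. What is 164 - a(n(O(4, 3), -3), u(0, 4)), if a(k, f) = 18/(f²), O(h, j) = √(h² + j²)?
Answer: 162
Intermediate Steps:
a(k, f) = 18/f²
164 - a(n(O(4, 3), -3), u(0, 4)) = 164 - 18/(-3)² = 164 - 18/9 = 164 - 1*2 = 164 - 2 = 162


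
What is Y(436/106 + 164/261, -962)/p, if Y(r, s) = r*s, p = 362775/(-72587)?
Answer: 4512378364/4944105 ≈ 912.68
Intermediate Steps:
p = -362775/72587 (p = 362775*(-1/72587) = -362775/72587 ≈ -4.9978)
Y(436/106 + 164/261, -962)/p = ((436/106 + 164/261)*(-962))/(-362775/72587) = ((436*(1/106) + 164*(1/261))*(-962))*(-72587/362775) = ((218/53 + 164/261)*(-962))*(-72587/362775) = ((65590/13833)*(-962))*(-72587/362775) = -63097580/13833*(-72587/362775) = 4512378364/4944105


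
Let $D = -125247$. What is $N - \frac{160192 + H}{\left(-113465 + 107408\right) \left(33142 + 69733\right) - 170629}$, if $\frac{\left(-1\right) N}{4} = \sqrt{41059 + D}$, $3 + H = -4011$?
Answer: $\frac{78089}{311642252} - 8 i \sqrt{21047} \approx 0.00025057 - 1160.6 i$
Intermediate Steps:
$H = -4014$ ($H = -3 - 4011 = -4014$)
$N = - 8 i \sqrt{21047}$ ($N = - 4 \sqrt{41059 - 125247} = - 4 \sqrt{-84188} = - 4 \cdot 2 i \sqrt{21047} = - 8 i \sqrt{21047} \approx - 1160.6 i$)
$N - \frac{160192 + H}{\left(-113465 + 107408\right) \left(33142 + 69733\right) - 170629} = - 8 i \sqrt{21047} - \frac{160192 - 4014}{\left(-113465 + 107408\right) \left(33142 + 69733\right) - 170629} = - 8 i \sqrt{21047} - \frac{156178}{\left(-6057\right) 102875 - 170629} = - 8 i \sqrt{21047} - \frac{156178}{-623113875 - 170629} = - 8 i \sqrt{21047} - \frac{156178}{-623284504} = - 8 i \sqrt{21047} - 156178 \left(- \frac{1}{623284504}\right) = - 8 i \sqrt{21047} - - \frac{78089}{311642252} = - 8 i \sqrt{21047} + \frac{78089}{311642252} = \frac{78089}{311642252} - 8 i \sqrt{21047}$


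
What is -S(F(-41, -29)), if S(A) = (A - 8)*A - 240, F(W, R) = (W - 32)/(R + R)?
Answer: 835903/3364 ≈ 248.48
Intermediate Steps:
F(W, R) = (-32 + W)/(2*R) (F(W, R) = (-32 + W)/((2*R)) = (-32 + W)*(1/(2*R)) = (-32 + W)/(2*R))
S(A) = -240 + A*(-8 + A) (S(A) = (-8 + A)*A - 240 = A*(-8 + A) - 240 = -240 + A*(-8 + A))
-S(F(-41, -29)) = -(-240 + ((½)*(-32 - 41)/(-29))² - 4*(-32 - 41)/(-29)) = -(-240 + ((½)*(-1/29)*(-73))² - 4*(-1)*(-73)/29) = -(-240 + (73/58)² - 8*73/58) = -(-240 + 5329/3364 - 292/29) = -1*(-835903/3364) = 835903/3364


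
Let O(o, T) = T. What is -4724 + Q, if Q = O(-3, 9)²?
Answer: -4643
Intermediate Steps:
Q = 81 (Q = 9² = 81)
-4724 + Q = -4724 + 81 = -4643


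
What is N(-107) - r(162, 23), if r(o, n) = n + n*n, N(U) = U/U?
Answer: -551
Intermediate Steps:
N(U) = 1
r(o, n) = n + n**2
N(-107) - r(162, 23) = 1 - 23*(1 + 23) = 1 - 23*24 = 1 - 1*552 = 1 - 552 = -551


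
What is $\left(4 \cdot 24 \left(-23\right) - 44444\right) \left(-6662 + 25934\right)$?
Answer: $-899077344$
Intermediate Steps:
$\left(4 \cdot 24 \left(-23\right) - 44444\right) \left(-6662 + 25934\right) = \left(96 \left(-23\right) - 44444\right) 19272 = \left(-2208 - 44444\right) 19272 = \left(-46652\right) 19272 = -899077344$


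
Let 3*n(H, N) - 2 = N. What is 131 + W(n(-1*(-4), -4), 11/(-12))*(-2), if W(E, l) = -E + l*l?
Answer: 9215/72 ≈ 127.99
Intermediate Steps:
n(H, N) = 2/3 + N/3
W(E, l) = l**2 - E (W(E, l) = -E + l**2 = l**2 - E)
131 + W(n(-1*(-4), -4), 11/(-12))*(-2) = 131 + ((11/(-12))**2 - (2/3 + (1/3)*(-4)))*(-2) = 131 + ((11*(-1/12))**2 - (2/3 - 4/3))*(-2) = 131 + ((-11/12)**2 - 1*(-2/3))*(-2) = 131 + (121/144 + 2/3)*(-2) = 131 + (217/144)*(-2) = 131 - 217/72 = 9215/72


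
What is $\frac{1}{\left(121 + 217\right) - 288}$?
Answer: $\frac{1}{50} \approx 0.02$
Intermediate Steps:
$\frac{1}{\left(121 + 217\right) - 288} = \frac{1}{338 - 288} = \frac{1}{50}$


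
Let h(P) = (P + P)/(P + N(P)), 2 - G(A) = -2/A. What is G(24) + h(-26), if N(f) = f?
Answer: 37/12 ≈ 3.0833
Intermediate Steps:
G(A) = 2 + 2/A (G(A) = 2 - (-2)/A = 2 + 2/A)
h(P) = 1 (h(P) = (P + P)/(P + P) = (2*P)/((2*P)) = (2*P)*(1/(2*P)) = 1)
G(24) + h(-26) = (2 + 2/24) + 1 = (2 + 2*(1/24)) + 1 = (2 + 1/12) + 1 = 25/12 + 1 = 37/12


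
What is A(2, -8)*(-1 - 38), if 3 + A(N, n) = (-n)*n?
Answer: 2613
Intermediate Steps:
A(N, n) = -3 - n² (A(N, n) = -3 + (-n)*n = -3 - n²)
A(2, -8)*(-1 - 38) = (-3 - 1*(-8)²)*(-1 - 38) = (-3 - 1*64)*(-39) = (-3 - 64)*(-39) = -67*(-39) = 2613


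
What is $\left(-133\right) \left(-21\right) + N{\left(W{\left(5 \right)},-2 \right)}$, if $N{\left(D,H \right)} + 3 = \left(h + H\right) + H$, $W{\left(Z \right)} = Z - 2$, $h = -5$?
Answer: $2781$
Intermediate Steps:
$W{\left(Z \right)} = -2 + Z$ ($W{\left(Z \right)} = Z - 2 = -2 + Z$)
$N{\left(D,H \right)} = -8 + 2 H$ ($N{\left(D,H \right)} = -3 + \left(\left(-5 + H\right) + H\right) = -3 + \left(-5 + 2 H\right) = -8 + 2 H$)
$\left(-133\right) \left(-21\right) + N{\left(W{\left(5 \right)},-2 \right)} = \left(-133\right) \left(-21\right) + \left(-8 + 2 \left(-2\right)\right) = 2793 - 12 = 2781$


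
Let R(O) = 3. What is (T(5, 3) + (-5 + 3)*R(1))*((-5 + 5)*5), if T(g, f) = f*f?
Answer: 0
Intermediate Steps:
T(g, f) = f²
(T(5, 3) + (-5 + 3)*R(1))*((-5 + 5)*5) = (3² + (-5 + 3)*3)*((-5 + 5)*5) = (9 - 2*3)*(0*5) = (9 - 6)*0 = 3*0 = 0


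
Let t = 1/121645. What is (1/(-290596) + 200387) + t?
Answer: 7083590360181491/35349550420 ≈ 2.0039e+5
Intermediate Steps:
t = 1/121645 ≈ 8.2206e-6
(1/(-290596) + 200387) + t = (1/(-290596) + 200387) + 1/121645 = (-1/290596 + 200387) + 1/121645 = 58231660651/290596 + 1/121645 = 7083590360181491/35349550420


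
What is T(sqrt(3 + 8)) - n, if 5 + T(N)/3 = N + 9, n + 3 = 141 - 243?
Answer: 117 + 3*sqrt(11) ≈ 126.95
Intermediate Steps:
n = -105 (n = -3 + (141 - 243) = -3 - 102 = -105)
T(N) = 12 + 3*N (T(N) = -15 + 3*(N + 9) = -15 + 3*(9 + N) = -15 + (27 + 3*N) = 12 + 3*N)
T(sqrt(3 + 8)) - n = (12 + 3*sqrt(3 + 8)) - 1*(-105) = (12 + 3*sqrt(11)) + 105 = 117 + 3*sqrt(11)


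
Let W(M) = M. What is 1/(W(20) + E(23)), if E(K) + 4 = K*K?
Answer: 1/545 ≈ 0.0018349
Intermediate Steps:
E(K) = -4 + K² (E(K) = -4 + K*K = -4 + K²)
1/(W(20) + E(23)) = 1/(20 + (-4 + 23²)) = 1/(20 + (-4 + 529)) = 1/(20 + 525) = 1/545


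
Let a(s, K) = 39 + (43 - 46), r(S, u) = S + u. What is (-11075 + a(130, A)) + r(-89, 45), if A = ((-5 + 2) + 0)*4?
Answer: -11083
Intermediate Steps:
A = -12 (A = (-3 + 0)*4 = -3*4 = -12)
a(s, K) = 36 (a(s, K) = 39 - 3 = 36)
(-11075 + a(130, A)) + r(-89, 45) = (-11075 + 36) + (-89 + 45) = -11039 - 44 = -11083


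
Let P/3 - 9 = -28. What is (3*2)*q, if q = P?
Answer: -342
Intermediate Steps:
P = -57 (P = 27 + 3*(-28) = 27 - 84 = -57)
q = -57
(3*2)*q = (3*2)*(-57) = 6*(-57) = -342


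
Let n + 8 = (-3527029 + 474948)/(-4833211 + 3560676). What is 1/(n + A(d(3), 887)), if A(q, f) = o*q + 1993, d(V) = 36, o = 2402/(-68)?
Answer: 1272535/910818666 ≈ 0.0013971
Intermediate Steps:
n = -7128199/1272535 (n = -8 + (-3527029 + 474948)/(-4833211 + 3560676) = -8 - 3052081/(-1272535) = -8 - 3052081*(-1/1272535) = -8 + 3052081/1272535 = -7128199/1272535 ≈ -5.6016)
o = -1201/34 (o = 2402*(-1/68) = -1201/34 ≈ -35.324)
A(q, f) = 1993 - 1201*q/34 (A(q, f) = -1201*q/34 + 1993 = 1993 - 1201*q/34)
1/(n + A(d(3), 887)) = 1/(-7128199/1272535 + (1993 - 1201/34*36)) = 1/(-7128199/1272535 + (1993 - 21618/17)) = 1/(-7128199/1272535 + 12263/17) = 1/(910818666/1272535) = 1272535/910818666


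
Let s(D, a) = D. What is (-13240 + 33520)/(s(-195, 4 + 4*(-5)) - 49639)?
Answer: -10140/24917 ≈ -0.40695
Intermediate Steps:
(-13240 + 33520)/(s(-195, 4 + 4*(-5)) - 49639) = (-13240 + 33520)/(-195 - 49639) = 20280/(-49834) = 20280*(-1/49834) = -10140/24917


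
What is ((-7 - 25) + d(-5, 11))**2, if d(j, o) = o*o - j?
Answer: 8836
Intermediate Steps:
d(j, o) = o**2 - j
((-7 - 25) + d(-5, 11))**2 = ((-7 - 25) + (11**2 - 1*(-5)))**2 = (-32 + (121 + 5))**2 = (-32 + 126)**2 = 94**2 = 8836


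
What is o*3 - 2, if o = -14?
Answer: -44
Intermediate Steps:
o*3 - 2 = -14*3 - 2 = -42 - 2 = -44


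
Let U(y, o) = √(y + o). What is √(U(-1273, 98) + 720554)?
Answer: √(720554 + 5*I*√47) ≈ 848.85 + 0.02*I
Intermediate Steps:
U(y, o) = √(o + y)
√(U(-1273, 98) + 720554) = √(√(98 - 1273) + 720554) = √(√(-1175) + 720554) = √(5*I*√47 + 720554) = √(720554 + 5*I*√47)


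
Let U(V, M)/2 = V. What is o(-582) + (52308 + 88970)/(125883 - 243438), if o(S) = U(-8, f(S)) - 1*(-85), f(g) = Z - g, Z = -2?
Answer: 7970017/117555 ≈ 67.798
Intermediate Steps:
f(g) = -2 - g
U(V, M) = 2*V
o(S) = 69 (o(S) = 2*(-8) - 1*(-85) = -16 + 85 = 69)
o(-582) + (52308 + 88970)/(125883 - 243438) = 69 + (52308 + 88970)/(125883 - 243438) = 69 + 141278/(-117555) = 69 + 141278*(-1/117555) = 69 - 141278/117555 = 7970017/117555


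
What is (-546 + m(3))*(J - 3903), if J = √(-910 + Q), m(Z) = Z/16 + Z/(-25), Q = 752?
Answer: 852309819/400 - 218373*I*√158/400 ≈ 2.1308e+6 - 6862.3*I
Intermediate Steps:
m(Z) = 9*Z/400 (m(Z) = Z*(1/16) + Z*(-1/25) = Z/16 - Z/25 = 9*Z/400)
J = I*√158 (J = √(-910 + 752) = √(-158) = I*√158 ≈ 12.57*I)
(-546 + m(3))*(J - 3903) = (-546 + (9/400)*3)*(I*√158 - 3903) = (-546 + 27/400)*(-3903 + I*√158) = -218373*(-3903 + I*√158)/400 = 852309819/400 - 218373*I*√158/400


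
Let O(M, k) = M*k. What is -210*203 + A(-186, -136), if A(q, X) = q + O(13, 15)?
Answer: -42621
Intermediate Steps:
A(q, X) = 195 + q (A(q, X) = q + 13*15 = q + 195 = 195 + q)
-210*203 + A(-186, -136) = -210*203 + (195 - 186) = -42630 + 9 = -42621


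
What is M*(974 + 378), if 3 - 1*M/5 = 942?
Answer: -6347640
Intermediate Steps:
M = -4695 (M = 15 - 5*942 = 15 - 4710 = -4695)
M*(974 + 378) = -4695*(974 + 378) = -4695*1352 = -6347640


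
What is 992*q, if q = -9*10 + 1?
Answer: -88288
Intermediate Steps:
q = -89 (q = -90 + 1 = -89)
992*q = 992*(-89) = -88288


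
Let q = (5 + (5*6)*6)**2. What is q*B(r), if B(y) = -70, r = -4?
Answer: -2395750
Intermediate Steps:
q = 34225 (q = (5 + 30*6)**2 = (5 + 180)**2 = 185**2 = 34225)
q*B(r) = 34225*(-70) = -2395750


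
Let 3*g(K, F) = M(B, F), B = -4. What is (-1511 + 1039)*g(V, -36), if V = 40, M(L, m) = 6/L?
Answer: 236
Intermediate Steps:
g(K, F) = -1/2 (g(K, F) = (6/(-4))/3 = (6*(-1/4))/3 = (1/3)*(-3/2) = -1/2)
(-1511 + 1039)*g(V, -36) = (-1511 + 1039)*(-1/2) = -472*(-1/2) = 236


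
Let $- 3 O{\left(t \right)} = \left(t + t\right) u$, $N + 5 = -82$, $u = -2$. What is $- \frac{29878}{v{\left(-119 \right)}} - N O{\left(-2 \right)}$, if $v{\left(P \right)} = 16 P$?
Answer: $- \frac{205925}{952} \approx -216.31$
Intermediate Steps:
$N = -87$ ($N = -5 - 82 = -87$)
$O{\left(t \right)} = \frac{4 t}{3}$ ($O{\left(t \right)} = - \frac{\left(t + t\right) \left(-2\right)}{3} = - \frac{2 t \left(-2\right)}{3} = - \frac{\left(-4\right) t}{3} = \frac{4 t}{3}$)
$- \frac{29878}{v{\left(-119 \right)}} - N O{\left(-2 \right)} = - \frac{29878}{16 \left(-119\right)} - - 87 \cdot \frac{4}{3} \left(-2\right) = - \frac{29878}{-1904} - \left(-87\right) \left(- \frac{8}{3}\right) = \left(-29878\right) \left(- \frac{1}{1904}\right) - 232 = \frac{14939}{952} - 232 = - \frac{205925}{952}$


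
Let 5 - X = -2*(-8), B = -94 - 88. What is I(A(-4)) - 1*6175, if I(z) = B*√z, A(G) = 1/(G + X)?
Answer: -6175 - 182*I*√15/15 ≈ -6175.0 - 46.992*I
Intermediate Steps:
B = -182
X = -11 (X = 5 - (-2)*(-8) = 5 - 1*16 = 5 - 16 = -11)
A(G) = 1/(-11 + G) (A(G) = 1/(G - 11) = 1/(-11 + G))
I(z) = -182*√z
I(A(-4)) - 1*6175 = -182*I*√15/15 - 1*6175 = -182*I*√15/15 - 6175 = -6175 - 182*I*√15/15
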